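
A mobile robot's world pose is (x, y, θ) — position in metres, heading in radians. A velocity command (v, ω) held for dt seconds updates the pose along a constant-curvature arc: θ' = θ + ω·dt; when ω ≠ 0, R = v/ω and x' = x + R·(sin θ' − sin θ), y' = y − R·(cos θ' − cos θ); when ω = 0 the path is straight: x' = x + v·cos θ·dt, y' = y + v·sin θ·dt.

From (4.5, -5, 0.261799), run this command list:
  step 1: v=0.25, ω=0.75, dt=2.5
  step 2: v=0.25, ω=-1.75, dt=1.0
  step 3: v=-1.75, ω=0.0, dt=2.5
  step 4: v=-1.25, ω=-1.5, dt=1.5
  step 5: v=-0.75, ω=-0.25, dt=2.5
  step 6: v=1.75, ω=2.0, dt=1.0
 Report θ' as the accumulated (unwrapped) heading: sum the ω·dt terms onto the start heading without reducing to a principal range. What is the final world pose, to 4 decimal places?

(0.7682, -4.8790, -0.4882)

step 1: θ'=2.1368 (R=0.3333) → pose (4.6951, -4.4993, 2.1368)
step 2: θ'=0.3868 (R=-0.1429) → pose (4.7618, -4.2904, 0.3868)
step 3: θ'=0.3868 (straight) → pose (0.7100, -5.9407, 0.3868)
step 4: θ'=-1.8632 (R=0.8333) → pose (-0.4023, -4.9287, -1.8632)
step 5: θ'=-2.4882 (R=3.0000) → pose (0.6467, -3.4114, -2.4882)
step 6: θ'=-0.4882 (R=0.8750) → pose (0.7682, -4.8790, -0.4882)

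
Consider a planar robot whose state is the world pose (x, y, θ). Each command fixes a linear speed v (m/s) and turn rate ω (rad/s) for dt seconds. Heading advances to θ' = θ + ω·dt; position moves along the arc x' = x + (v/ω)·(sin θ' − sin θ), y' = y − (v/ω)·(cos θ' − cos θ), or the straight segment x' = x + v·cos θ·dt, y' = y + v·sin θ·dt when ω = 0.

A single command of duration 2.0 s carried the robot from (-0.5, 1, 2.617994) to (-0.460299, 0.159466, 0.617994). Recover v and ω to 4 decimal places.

Δθ = 0.617994 − 2.617994 = -2.000000
ω = Δθ/dt = -2.000000/2.0 = -1.0000
R = −Δy/(cos θ' − cos θ) = 0.5000
v = R·ω = 0.5000·-1.0000 = -0.5000

v = -0.5000, ω = -1.0000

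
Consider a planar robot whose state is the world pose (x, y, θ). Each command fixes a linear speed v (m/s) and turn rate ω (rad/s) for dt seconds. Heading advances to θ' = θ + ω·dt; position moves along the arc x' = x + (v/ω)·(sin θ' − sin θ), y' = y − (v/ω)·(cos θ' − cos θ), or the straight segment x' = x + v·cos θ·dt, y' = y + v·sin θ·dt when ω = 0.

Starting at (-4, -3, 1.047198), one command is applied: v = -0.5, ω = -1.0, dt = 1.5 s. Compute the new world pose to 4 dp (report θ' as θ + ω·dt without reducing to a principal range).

θ' = 1.0472 + -1.0·1.5 = -0.4528
R = v/ω = -0.5/-1.0 = 0.5000
x' = -4 + 0.5000·(sin -0.4528 − sin 1.0472) = -4.6518
y' = -3 − 0.5000·(cos -0.4528 − cos 1.0472) = -3.1996

(-4.6518, -3.1996, -0.4528)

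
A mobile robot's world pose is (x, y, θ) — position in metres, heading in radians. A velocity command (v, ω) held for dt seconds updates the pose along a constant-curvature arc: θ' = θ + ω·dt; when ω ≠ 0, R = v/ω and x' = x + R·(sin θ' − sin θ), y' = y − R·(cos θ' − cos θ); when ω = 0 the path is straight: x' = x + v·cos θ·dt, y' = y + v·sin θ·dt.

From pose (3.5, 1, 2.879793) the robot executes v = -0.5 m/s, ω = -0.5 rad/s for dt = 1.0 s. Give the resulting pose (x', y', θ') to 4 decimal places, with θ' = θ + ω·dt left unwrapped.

θ' = 2.8798 + -0.5·1.0 = 2.3798
R = v/ω = -0.5/-0.5 = 1.0000
x' = 3.5 + 1.0000·(sin 2.3798 − sin 2.8798) = 3.9314
y' = 1 − 1.0000·(cos 2.3798 − cos 2.8798) = 0.7577

(3.9314, 0.7577, 2.3798)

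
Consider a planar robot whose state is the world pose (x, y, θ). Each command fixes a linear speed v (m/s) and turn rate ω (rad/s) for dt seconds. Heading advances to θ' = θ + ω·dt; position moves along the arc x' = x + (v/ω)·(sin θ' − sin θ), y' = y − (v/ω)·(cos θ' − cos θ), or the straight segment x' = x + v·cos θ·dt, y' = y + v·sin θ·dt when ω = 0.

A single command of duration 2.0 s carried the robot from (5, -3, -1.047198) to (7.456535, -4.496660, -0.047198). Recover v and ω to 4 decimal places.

v = 1.5000, ω = 0.5000

Δθ = -0.047198 − -1.047198 = 1.000000
ω = Δθ/dt = 1.000000/2.0 = 0.5000
R = Δx/(sin θ' − sin θ) = 3.0000
v = R·ω = 3.0000·0.5000 = 1.5000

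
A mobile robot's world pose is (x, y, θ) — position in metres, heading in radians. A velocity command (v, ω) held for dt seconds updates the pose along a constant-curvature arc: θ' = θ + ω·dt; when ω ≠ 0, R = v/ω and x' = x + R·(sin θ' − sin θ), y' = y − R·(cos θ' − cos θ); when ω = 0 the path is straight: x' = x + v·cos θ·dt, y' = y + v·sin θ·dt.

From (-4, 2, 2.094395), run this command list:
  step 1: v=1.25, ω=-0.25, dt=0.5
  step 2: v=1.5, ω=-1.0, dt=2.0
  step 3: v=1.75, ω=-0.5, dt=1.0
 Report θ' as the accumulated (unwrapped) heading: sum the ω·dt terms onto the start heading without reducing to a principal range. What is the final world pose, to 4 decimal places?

(-1.1855, 4.1612, -0.5306)

step 1: θ'=1.9694 (R=-5.0000) → pose (-4.2779, 2.5594, 1.9694)
step 2: θ'=-0.0306 (R=-1.5000) → pose (-2.8496, 4.6409, -0.0306)
step 3: θ'=-0.5306 (R=-3.5000) → pose (-1.1855, 4.1612, -0.5306)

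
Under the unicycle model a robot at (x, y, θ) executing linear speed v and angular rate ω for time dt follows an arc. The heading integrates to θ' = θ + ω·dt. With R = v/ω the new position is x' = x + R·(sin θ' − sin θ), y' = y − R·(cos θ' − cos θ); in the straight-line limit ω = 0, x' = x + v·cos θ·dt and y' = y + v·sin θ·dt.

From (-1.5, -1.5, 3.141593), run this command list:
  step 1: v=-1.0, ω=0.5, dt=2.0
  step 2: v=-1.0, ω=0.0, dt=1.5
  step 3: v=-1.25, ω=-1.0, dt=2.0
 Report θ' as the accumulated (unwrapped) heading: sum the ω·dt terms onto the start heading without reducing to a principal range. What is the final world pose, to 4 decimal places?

(3.0971, 0.6816, 2.1416)

step 1: θ'=4.1416 (R=-2.0000) → pose (0.1829, -0.5806, 4.1416)
step 2: θ'=4.1416 (straight) → pose (0.9934, 0.6816, 4.1416)
step 3: θ'=2.1416 (R=1.2500) → pose (3.0971, 0.6816, 2.1416)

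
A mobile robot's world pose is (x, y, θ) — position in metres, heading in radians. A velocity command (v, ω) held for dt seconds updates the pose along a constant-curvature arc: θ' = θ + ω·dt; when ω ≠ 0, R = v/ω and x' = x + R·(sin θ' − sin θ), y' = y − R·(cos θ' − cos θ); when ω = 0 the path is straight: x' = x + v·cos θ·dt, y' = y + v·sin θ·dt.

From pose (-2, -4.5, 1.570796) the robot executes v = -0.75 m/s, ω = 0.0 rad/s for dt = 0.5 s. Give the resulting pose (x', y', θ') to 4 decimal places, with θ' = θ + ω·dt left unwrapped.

θ' = 1.5708 + 0.0·0.5 = 1.5708
ω = 0 → straight: x' = -2 + -0.75·cos(1.5708)·0.5 = -2.0000
y' = -4.5 + -0.75·sin(1.5708)·0.5 = -4.8750

(-2.0000, -4.8750, 1.5708)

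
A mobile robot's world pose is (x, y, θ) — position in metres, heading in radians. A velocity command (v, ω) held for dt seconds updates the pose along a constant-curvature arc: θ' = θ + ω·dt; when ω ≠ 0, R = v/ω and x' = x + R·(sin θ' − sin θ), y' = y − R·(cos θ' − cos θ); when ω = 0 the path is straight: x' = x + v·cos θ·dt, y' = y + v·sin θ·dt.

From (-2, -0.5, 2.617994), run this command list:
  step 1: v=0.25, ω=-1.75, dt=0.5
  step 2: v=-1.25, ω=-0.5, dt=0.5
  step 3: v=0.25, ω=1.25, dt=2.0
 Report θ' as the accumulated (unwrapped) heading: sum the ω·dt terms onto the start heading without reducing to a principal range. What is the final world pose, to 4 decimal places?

(-2.3897, -0.8761, 3.9930)

step 1: θ'=1.7430 (R=-0.1429) → pose (-2.0693, -0.4008, 1.7430)
step 2: θ'=1.4930 (R=2.5000) → pose (-2.0399, -1.0234, 1.4930)
step 3: θ'=3.9930 (R=0.2000) → pose (-2.3897, -0.8761, 3.9930)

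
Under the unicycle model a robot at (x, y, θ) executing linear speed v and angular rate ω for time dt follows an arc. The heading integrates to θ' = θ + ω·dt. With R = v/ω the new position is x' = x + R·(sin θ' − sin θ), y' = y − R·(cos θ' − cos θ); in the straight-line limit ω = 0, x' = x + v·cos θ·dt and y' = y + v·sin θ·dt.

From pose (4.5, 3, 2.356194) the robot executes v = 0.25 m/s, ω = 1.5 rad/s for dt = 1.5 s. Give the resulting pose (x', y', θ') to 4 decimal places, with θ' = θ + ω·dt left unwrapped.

(4.2164, 2.8998, 4.6062)

θ' = 2.3562 + 1.5·1.5 = 4.6062
R = v/ω = 0.25/1.5 = 0.1667
x' = 4.5 + 0.1667·(sin 4.6062 − sin 2.3562) = 4.2164
y' = 3 − 0.1667·(cos 4.6062 − cos 2.3562) = 2.8998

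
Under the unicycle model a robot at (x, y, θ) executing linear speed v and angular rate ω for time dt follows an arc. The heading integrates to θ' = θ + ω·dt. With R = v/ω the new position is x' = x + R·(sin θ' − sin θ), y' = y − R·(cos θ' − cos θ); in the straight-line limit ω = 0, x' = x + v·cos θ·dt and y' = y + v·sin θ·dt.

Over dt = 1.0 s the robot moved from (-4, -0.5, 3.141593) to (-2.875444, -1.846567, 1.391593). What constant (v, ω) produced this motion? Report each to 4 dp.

v = -2.0000, ω = -1.7500

Δθ = 1.391593 − 3.141593 = -1.750000
ω = Δθ/dt = -1.750000/1.0 = -1.7500
R = −Δy/(cos θ' − cos θ) = 1.1429
v = R·ω = 1.1429·-1.7500 = -2.0000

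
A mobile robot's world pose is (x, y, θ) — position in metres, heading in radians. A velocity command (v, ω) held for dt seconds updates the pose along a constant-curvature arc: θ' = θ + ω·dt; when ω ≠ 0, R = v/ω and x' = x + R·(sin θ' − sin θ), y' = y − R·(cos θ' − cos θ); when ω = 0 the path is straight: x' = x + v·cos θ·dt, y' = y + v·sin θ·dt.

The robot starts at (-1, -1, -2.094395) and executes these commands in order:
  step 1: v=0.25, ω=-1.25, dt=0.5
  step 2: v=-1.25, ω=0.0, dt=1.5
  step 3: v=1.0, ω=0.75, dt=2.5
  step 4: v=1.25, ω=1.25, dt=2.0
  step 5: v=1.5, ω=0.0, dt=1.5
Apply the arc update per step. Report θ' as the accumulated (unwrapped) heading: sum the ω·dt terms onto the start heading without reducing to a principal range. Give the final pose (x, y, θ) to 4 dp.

step 1: θ'=-2.7194 (R=-0.2000) → pose (-1.0913, -1.0824, -2.7194)
step 2: θ'=-2.7194 (straight) → pose (0.6191, -0.3141, -2.7194)
step 3: θ'=-0.8444 (R=1.3333) → pose (0.1687, -2.4160, -0.8444)
step 4: θ'=1.6556 (R=1.0000) → pose (1.9127, -1.6671, 1.6556)
step 5: θ'=1.6556 (straight) → pose (1.7221, 0.5748, 1.6556)

(1.7221, 0.5748, 1.6556)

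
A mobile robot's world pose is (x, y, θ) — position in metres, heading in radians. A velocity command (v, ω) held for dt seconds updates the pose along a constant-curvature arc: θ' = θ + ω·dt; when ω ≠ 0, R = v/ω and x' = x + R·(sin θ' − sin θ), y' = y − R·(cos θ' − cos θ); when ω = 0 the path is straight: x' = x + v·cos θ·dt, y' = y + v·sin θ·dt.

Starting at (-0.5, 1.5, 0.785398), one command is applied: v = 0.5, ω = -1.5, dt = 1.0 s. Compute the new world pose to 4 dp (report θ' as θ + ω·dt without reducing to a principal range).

(-0.0459, 1.5161, -0.7146)

θ' = 0.7854 + -1.5·1.0 = -0.7146
R = v/ω = 0.5/-1.5 = -0.3333
x' = -0.5 + -0.3333·(sin -0.7146 − sin 0.7854) = -0.0459
y' = 1.5 − -0.3333·(cos -0.7146 − cos 0.7854) = 1.5161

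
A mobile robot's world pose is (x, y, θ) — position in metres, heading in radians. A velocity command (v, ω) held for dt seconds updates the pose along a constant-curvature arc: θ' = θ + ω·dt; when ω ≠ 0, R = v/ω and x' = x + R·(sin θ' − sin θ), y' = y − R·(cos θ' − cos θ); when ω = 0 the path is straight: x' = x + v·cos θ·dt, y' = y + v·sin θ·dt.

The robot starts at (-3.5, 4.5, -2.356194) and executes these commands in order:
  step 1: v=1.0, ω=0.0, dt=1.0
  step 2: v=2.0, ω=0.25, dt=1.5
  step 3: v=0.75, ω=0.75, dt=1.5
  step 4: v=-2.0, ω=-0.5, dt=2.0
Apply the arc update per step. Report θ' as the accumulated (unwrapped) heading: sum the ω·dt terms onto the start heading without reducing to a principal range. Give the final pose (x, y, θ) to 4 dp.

step 1: θ'=-2.3562 (straight) → pose (-4.2071, 3.7929, -2.3562)
step 2: θ'=-1.9812 (R=8.0000) → pose (-5.8859, 1.3278, -1.9812)
step 3: θ'=-0.8562 (R=1.0000) → pose (-5.7243, 0.2735, -0.8562)
step 4: θ'=-1.8562 (R=4.0000) → pose (-6.5411, 4.0210, -1.8562)

(-6.5411, 4.0210, -1.8562)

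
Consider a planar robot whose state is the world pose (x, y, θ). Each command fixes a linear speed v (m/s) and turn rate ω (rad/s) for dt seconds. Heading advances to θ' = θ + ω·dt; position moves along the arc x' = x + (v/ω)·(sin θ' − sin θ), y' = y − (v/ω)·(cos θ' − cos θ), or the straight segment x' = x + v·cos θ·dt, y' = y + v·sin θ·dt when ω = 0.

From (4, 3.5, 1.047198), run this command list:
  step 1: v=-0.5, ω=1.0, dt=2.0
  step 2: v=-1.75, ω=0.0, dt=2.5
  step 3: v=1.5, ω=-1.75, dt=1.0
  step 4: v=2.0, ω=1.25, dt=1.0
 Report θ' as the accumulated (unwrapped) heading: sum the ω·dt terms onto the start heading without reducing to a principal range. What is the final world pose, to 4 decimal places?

(7.3525, 5.1827, 2.5472)

step 1: θ'=3.0472 (R=-0.5000) → pose (4.3859, 2.7522, 3.0472)
step 2: θ'=3.0472 (straight) → pose (8.7414, 2.3399, 3.0472)
step 3: θ'=1.2972 (R=-0.8571) → pose (7.9969, 3.4248, 1.2972)
step 4: θ'=2.5472 (R=1.6000) → pose (7.3525, 5.1827, 2.5472)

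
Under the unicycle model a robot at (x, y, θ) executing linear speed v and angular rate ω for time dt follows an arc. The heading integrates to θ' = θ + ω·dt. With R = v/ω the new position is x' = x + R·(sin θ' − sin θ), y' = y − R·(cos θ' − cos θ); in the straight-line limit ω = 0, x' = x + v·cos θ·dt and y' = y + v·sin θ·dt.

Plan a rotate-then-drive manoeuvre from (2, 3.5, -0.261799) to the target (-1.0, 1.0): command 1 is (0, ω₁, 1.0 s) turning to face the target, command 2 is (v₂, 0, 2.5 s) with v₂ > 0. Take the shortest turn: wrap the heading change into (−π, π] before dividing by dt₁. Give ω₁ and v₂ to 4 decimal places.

heading to target = atan2(1−3.5, -1−2) = -2.4469
Δθ = wrap(-2.4469 − -0.2618) = -2.1851; ω₁ = Δθ/dt₁ = -2.1851
distance = √((-1−2)² + (1−3.5)²) = 3.9051; v₂ = distance/dt₂ = 1.5620

ω₁ = -2.1851, v₂ = 1.5620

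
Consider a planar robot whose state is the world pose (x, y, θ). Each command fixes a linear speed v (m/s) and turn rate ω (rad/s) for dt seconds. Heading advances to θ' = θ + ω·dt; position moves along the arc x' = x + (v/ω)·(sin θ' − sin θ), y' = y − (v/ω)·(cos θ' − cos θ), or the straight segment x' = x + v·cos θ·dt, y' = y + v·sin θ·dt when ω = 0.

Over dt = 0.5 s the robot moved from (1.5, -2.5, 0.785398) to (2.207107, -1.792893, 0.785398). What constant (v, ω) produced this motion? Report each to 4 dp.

v = 2.0000, ω = 0.0000

Δθ = 0.785398 − 0.785398 = 0.000000
ω = Δθ/dt = 0.000000/0.5 = 0.0000
ω = 0 → v = (Δx·cos θ + Δy·sin θ)/dt = 2.0000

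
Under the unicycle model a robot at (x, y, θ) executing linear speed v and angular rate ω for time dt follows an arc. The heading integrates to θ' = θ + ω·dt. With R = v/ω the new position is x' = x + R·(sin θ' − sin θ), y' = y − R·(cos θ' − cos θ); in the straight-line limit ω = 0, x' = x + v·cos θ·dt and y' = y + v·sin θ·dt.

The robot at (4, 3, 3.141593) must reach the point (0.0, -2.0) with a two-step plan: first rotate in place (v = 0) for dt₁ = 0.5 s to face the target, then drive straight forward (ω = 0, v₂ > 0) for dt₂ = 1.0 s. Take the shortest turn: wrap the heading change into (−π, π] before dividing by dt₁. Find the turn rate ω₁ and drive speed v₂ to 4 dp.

ω₁ = 1.7921, v₂ = 6.4031

heading to target = atan2(-2−3, 0−4) = -2.2455
Δθ = wrap(-2.2455 − 3.1416) = 0.8961; ω₁ = Δθ/dt₁ = 1.7921
distance = √((0−4)² + (-2−3)²) = 6.4031; v₂ = distance/dt₂ = 6.4031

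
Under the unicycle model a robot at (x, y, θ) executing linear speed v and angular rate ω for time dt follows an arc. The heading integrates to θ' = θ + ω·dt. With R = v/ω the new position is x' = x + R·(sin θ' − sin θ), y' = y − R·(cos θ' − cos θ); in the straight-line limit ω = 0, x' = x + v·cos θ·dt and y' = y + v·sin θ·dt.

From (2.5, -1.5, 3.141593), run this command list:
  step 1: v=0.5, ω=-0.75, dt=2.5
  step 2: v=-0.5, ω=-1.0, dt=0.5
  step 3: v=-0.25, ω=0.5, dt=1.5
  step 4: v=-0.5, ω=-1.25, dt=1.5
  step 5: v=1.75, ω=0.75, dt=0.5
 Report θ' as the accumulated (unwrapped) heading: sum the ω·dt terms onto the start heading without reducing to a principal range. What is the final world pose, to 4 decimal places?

(1.8988, -1.6779, 0.0166)

step 1: θ'=1.2666 (R=-0.6667) → pose (1.8639, -0.6336, 1.2666)
step 2: θ'=0.7666 (R=0.5000) → pose (1.7337, -0.8440, 0.7666)
step 3: θ'=1.5166 (R=-0.5000) → pose (1.5813, -1.1771, 1.5166)
step 4: θ'=-0.3584 (R=0.4000) → pose (1.0416, -1.5300, -0.3584)
step 5: θ'=0.0166 (R=2.3333) → pose (1.8988, -1.6779, 0.0166)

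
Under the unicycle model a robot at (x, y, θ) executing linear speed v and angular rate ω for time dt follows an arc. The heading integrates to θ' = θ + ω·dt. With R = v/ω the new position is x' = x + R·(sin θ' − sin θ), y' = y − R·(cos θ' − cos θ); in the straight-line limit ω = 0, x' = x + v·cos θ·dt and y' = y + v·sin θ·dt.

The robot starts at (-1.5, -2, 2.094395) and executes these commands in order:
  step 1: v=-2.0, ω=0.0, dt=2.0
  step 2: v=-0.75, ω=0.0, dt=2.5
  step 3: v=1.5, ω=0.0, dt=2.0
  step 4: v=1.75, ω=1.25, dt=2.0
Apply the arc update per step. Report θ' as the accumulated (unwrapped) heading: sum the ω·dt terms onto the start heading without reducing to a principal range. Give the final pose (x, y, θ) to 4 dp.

step 1: θ'=2.0944 (straight) → pose (0.5000, -5.4641, 2.0944)
step 2: θ'=2.0944 (straight) → pose (1.4375, -7.0879, 2.0944)
step 3: θ'=2.0944 (straight) → pose (-0.0625, -4.4898, 2.0944)
step 4: θ'=4.5944 (R=1.4000) → pose (-2.6652, -5.0250, 4.5944)

(-2.6652, -5.0250, 4.5944)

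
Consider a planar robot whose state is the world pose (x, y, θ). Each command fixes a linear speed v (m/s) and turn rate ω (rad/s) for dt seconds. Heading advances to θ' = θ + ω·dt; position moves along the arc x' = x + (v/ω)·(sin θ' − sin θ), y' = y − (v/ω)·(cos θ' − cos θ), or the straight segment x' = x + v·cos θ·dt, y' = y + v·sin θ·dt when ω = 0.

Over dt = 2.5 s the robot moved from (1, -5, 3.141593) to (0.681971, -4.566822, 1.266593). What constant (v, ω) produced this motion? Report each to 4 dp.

Δθ = 1.266593 − 3.141593 = -1.875000
ω = Δθ/dt = -1.875000/2.5 = -0.7500
R = −Δy/(cos θ' − cos θ) = -0.3333
v = R·ω = -0.3333·-0.7500 = 0.2500

v = 0.2500, ω = -0.7500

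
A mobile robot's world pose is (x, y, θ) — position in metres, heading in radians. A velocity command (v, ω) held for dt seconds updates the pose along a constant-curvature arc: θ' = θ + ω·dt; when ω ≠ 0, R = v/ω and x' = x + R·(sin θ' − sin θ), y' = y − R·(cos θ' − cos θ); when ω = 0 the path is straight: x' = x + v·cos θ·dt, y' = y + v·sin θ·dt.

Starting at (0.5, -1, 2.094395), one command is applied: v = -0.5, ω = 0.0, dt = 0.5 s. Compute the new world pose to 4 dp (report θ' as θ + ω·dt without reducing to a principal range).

θ' = 2.0944 + 0.0·0.5 = 2.0944
ω = 0 → straight: x' = 0.5 + -0.5·cos(2.0944)·0.5 = 0.6250
y' = -1 + -0.5·sin(2.0944)·0.5 = -1.2165

(0.6250, -1.2165, 2.0944)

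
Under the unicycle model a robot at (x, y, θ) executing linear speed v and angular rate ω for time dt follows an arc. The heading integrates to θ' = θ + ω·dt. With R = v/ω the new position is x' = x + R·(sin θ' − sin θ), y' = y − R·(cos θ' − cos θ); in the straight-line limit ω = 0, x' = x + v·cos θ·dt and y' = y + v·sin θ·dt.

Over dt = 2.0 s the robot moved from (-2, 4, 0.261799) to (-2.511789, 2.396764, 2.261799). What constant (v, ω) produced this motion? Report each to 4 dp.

v = -1.0000, ω = 1.0000

Δθ = 2.261799 − 0.261799 = 2.000000
ω = Δθ/dt = 2.000000/2.0 = 1.0000
R = −Δy/(cos θ' − cos θ) = -1.0000
v = R·ω = -1.0000·1.0000 = -1.0000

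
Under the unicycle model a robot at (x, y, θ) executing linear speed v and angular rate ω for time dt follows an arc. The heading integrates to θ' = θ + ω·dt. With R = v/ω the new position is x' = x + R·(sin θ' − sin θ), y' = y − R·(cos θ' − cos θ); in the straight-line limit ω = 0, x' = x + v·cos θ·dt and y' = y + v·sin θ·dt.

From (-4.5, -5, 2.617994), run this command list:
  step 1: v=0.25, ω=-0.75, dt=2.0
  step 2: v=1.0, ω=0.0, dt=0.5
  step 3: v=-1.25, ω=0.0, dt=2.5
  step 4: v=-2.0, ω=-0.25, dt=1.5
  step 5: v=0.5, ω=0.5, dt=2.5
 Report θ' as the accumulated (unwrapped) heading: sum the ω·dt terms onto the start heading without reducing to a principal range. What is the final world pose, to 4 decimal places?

(-7.3276, -8.1714, 1.9930)

step 1: θ'=1.1180 (R=-0.3333) → pose (-4.6331, -4.5655, 1.1180)
step 2: θ'=1.1180 (straight) → pose (-4.4143, -4.1159, 1.1180)
step 3: θ'=1.1180 (straight) → pose (-5.7815, -6.9260, 1.1180)
step 4: θ'=0.7430 (R=8.0000) → pose (-7.5633, -9.3176, 0.7430)
step 5: θ'=1.9930 (R=1.0000) → pose (-7.3276, -8.1714, 1.9930)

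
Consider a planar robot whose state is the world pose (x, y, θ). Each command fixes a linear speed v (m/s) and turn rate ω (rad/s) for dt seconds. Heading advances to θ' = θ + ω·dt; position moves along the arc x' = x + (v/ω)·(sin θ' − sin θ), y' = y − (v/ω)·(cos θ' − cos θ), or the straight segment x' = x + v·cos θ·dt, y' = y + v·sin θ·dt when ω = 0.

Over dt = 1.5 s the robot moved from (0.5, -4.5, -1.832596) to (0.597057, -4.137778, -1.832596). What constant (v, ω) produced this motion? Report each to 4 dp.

v = -0.2500, ω = 0.0000

Δθ = -1.832596 − -1.832596 = 0.000000
ω = Δθ/dt = 0.000000/1.5 = 0.0000
ω = 0 → v = (Δx·cos θ + Δy·sin θ)/dt = -0.2500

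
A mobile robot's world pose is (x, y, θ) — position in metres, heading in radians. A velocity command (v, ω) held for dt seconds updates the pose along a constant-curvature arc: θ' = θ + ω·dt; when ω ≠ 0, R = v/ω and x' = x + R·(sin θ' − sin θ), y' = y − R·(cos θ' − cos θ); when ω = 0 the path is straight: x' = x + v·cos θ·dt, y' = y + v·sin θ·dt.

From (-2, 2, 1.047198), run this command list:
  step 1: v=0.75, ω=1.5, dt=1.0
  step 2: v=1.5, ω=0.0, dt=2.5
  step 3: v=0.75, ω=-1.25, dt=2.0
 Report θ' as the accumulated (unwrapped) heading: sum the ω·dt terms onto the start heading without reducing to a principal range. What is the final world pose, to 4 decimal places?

(-4.9521, 5.8607, 0.0472)

step 1: θ'=2.5472 (R=0.5000) → pose (-2.1530, 2.6642, 2.5472)
step 2: θ'=2.5472 (straight) → pose (-5.2598, 4.7643, 2.5472)
step 3: θ'=0.0472 (R=-0.6000) → pose (-4.9521, 5.8607, 0.0472)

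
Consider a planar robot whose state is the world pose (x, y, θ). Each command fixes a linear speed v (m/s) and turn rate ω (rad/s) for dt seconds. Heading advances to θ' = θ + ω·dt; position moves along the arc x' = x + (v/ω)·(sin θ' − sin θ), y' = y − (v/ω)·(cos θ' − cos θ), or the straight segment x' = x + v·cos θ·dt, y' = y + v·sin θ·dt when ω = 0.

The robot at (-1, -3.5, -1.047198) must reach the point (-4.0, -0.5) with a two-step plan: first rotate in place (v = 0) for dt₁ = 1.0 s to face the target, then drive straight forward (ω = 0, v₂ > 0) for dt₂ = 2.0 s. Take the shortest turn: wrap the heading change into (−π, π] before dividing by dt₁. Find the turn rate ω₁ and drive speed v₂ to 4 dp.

ω₁ = -2.8798, v₂ = 2.1213

heading to target = atan2(-0.5−-3.5, -4−-1) = 2.3562
Δθ = wrap(2.3562 − -1.0472) = -2.8798; ω₁ = Δθ/dt₁ = -2.8798
distance = √((-4−-1)² + (-0.5−-3.5)²) = 4.2426; v₂ = distance/dt₂ = 2.1213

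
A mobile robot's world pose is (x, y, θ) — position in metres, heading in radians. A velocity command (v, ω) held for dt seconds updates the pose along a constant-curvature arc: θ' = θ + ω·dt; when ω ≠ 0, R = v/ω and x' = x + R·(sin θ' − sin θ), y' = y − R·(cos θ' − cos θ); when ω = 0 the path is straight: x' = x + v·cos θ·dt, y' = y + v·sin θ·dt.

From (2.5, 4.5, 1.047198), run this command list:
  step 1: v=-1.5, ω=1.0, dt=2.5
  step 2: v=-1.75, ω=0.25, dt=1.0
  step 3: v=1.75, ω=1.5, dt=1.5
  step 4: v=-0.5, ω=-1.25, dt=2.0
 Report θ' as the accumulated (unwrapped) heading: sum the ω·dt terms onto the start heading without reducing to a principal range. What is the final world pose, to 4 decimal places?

(6.2705, 1.9523, 3.5472)

step 1: θ'=3.5472 (R=-1.5000) → pose (4.3909, 2.3717, 3.5472)
step 2: θ'=3.7972 (R=-7.0000) → pose (5.8963, 3.2550, 3.7972)
step 3: θ'=6.0472 (R=1.1667) → pose (6.3348, 1.1959, 6.0472)
step 4: θ'=3.5472 (R=0.4000) → pose (6.2705, 1.9523, 3.5472)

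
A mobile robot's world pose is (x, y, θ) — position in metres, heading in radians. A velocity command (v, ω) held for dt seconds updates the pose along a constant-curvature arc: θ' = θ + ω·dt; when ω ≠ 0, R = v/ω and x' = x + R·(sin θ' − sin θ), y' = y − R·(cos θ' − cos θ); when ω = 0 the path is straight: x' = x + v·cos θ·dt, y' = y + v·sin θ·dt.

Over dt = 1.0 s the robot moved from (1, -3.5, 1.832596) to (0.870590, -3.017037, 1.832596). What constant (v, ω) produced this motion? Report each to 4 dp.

Δθ = 1.832596 − 1.832596 = 0.000000
ω = Δθ/dt = 0.000000/1.0 = 0.0000
ω = 0 → v = (Δx·cos θ + Δy·sin θ)/dt = 0.5000

v = 0.5000, ω = 0.0000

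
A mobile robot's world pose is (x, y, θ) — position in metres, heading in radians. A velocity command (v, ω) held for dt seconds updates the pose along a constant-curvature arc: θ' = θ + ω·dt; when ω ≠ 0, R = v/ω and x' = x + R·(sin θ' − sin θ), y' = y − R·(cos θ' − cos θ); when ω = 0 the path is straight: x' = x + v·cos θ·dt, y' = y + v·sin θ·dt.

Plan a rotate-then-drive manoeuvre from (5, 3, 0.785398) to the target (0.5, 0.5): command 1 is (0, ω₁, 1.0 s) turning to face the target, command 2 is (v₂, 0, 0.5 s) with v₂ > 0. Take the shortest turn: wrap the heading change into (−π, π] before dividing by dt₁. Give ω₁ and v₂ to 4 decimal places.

ω₁ = 2.8633, v₂ = 10.2956

heading to target = atan2(0.5−3, 0.5−5) = -2.6345
Δθ = wrap(-2.6345 − 0.7854) = 2.8633; ω₁ = Δθ/dt₁ = 2.8633
distance = √((0.5−5)² + (0.5−3)²) = 5.1478; v₂ = distance/dt₂ = 10.2956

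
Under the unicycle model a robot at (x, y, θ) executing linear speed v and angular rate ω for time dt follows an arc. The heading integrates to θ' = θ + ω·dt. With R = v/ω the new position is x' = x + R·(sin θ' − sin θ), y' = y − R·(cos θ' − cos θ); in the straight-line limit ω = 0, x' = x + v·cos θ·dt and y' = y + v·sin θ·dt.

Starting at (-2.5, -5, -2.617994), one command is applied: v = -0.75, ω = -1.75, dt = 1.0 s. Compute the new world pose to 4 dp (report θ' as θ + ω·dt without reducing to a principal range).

(-1.8823, -5.2265, -4.3680)

θ' = -2.6180 + -1.75·1.0 = -4.3680
R = v/ω = -0.75/-1.75 = 0.4286
x' = -2.5 + 0.4286·(sin -4.3680 − sin -2.6180) = -1.8823
y' = -5 − 0.4286·(cos -4.3680 − cos -2.6180) = -5.2265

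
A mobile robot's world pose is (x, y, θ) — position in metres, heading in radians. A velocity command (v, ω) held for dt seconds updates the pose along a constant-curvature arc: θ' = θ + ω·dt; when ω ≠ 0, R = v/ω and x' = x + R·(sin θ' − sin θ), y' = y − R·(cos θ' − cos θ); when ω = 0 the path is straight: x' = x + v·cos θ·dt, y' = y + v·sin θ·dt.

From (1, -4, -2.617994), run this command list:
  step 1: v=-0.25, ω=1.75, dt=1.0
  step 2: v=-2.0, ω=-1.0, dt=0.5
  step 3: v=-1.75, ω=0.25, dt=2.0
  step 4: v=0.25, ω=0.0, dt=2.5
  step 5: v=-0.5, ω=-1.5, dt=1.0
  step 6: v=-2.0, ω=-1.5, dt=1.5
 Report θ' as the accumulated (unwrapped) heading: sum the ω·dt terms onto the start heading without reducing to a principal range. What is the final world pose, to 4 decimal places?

step 1: θ'=-0.8680 (R=-0.1429) → pose (1.0376, -3.7839, -0.8680)
step 2: θ'=-1.3680 (R=2.0000) → pose (0.6046, -2.8941, -1.3680)
step 3: θ'=-0.8680 (R=-7.0000) → pose (-0.9107, 0.2205, -0.8680)
step 4: θ'=-0.8680 (straight) → pose (-0.5067, -0.2564, -0.8680)
step 5: θ'=-2.3680 (R=0.3333) → pose (-0.4853, 0.1976, -2.3680)
step 6: θ'=-4.6180 (R=1.3333) → pose (1.7738, -0.6306, -4.6180)

(1.7738, -0.6306, -4.6180)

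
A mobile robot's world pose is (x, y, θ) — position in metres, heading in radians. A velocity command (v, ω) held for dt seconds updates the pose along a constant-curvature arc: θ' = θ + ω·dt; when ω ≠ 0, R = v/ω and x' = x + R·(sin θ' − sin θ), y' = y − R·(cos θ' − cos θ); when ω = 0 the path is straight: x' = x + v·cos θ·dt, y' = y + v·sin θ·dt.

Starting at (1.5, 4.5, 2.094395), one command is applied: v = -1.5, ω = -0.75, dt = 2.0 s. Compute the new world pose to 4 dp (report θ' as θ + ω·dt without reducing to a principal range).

θ' = 2.0944 + -0.75·2.0 = 0.5944
R = v/ω = -1.5/-0.75 = 2.0000
x' = 1.5 + 2.0000·(sin 0.5944 − sin 2.0944) = 0.8880
y' = 4.5 − 2.0000·(cos 0.5944 − cos 2.0944) = 1.8430

(0.8880, 1.8430, 0.5944)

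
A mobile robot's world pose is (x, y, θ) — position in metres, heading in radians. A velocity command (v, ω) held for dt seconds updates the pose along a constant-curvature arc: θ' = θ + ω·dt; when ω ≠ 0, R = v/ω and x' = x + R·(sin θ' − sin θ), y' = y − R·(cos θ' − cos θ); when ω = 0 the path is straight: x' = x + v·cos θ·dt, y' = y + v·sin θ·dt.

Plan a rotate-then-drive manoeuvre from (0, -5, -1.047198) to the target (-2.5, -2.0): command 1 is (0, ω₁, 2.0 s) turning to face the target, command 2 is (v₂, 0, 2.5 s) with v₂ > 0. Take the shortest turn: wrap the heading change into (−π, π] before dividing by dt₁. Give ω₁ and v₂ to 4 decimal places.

heading to target = atan2(-2−-5, -2.5−0) = 2.2655
Δθ = wrap(2.2655 − -1.0472) = -2.9705; ω₁ = Δθ/dt₁ = -1.4852
distance = √((-2.5−0)² + (-2−-5)²) = 3.9051; v₂ = distance/dt₂ = 1.5620

ω₁ = -1.4852, v₂ = 1.5620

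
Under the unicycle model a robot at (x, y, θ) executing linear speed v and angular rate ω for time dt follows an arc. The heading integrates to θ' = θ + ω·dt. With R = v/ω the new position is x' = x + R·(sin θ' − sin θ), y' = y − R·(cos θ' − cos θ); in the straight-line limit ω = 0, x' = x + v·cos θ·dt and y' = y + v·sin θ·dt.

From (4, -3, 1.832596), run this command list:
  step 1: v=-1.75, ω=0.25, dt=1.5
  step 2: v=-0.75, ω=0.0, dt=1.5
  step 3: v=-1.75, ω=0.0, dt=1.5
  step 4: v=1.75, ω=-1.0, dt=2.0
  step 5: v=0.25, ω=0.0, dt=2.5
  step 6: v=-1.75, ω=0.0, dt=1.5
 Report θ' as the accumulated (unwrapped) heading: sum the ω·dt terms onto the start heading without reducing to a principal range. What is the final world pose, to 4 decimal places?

(6.4526, -6.0248, 0.2076)

step 1: θ'=2.2076 (R=-7.0000) → pose (5.1335, -5.3506, 2.2076)
step 2: θ'=2.2076 (straight) → pose (5.8024, -6.2551, 2.2076)
step 3: θ'=2.2076 (straight) → pose (7.3633, -8.3657, 2.2076)
step 4: θ'=0.2076 (R=-1.7500) → pose (8.4096, -5.6126, 0.2076)
step 5: θ'=0.2076 (straight) → pose (9.0212, -5.4838, 0.2076)
step 6: θ'=0.2076 (straight) → pose (6.4526, -6.0248, 0.2076)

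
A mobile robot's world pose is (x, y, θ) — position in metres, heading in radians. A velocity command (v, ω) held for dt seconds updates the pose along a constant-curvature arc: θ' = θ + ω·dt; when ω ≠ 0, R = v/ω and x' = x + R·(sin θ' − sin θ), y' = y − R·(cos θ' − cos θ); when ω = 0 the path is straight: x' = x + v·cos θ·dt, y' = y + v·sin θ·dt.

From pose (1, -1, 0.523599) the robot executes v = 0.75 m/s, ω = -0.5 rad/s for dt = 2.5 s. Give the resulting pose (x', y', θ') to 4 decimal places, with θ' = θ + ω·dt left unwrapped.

(2.7463, -1.1777, -0.7264)

θ' = 0.5236 + -0.5·2.5 = -0.7264
R = v/ω = 0.75/-0.5 = -1.5000
x' = 1 + -1.5000·(sin -0.7264 − sin 0.5236) = 2.7463
y' = -1 − -1.5000·(cos -0.7264 − cos 0.5236) = -1.1777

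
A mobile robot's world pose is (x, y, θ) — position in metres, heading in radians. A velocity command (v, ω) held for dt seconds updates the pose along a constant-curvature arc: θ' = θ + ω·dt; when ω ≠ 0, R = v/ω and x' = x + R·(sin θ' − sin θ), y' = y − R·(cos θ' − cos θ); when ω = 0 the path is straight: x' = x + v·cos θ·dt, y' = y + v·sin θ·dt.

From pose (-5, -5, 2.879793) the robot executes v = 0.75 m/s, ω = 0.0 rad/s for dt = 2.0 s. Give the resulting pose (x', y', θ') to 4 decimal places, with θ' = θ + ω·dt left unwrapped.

(-6.4489, -4.6118, 2.8798)

θ' = 2.8798 + 0.0·2.0 = 2.8798
ω = 0 → straight: x' = -5 + 0.75·cos(2.8798)·2.0 = -6.4489
y' = -5 + 0.75·sin(2.8798)·2.0 = -4.6118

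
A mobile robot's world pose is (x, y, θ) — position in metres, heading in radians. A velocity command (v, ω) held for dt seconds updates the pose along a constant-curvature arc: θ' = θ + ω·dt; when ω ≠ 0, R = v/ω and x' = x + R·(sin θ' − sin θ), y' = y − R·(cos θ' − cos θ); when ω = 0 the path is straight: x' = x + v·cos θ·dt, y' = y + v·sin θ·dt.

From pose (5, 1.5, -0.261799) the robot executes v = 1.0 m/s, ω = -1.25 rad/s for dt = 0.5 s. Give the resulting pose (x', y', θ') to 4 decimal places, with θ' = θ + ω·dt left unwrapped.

θ' = -0.2618 + -1.25·0.5 = -0.8868
R = v/ω = 1.0/-1.25 = -0.8000
x' = 5 + -0.8000·(sin -0.8868 − sin -0.2618) = 5.4130
y' = 1.5 − -0.8000·(cos -0.8868 − cos -0.2618) = 1.2328

(5.4130, 1.2328, -0.8868)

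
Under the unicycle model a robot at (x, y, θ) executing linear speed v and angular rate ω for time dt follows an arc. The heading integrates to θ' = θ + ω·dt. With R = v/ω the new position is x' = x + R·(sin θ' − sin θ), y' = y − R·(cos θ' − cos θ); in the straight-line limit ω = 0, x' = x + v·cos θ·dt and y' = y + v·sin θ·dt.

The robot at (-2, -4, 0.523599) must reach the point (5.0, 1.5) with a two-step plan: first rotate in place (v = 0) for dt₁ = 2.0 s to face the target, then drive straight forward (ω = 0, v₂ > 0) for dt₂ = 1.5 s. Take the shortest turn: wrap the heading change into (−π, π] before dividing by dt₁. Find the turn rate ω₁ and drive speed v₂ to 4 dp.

ω₁ = 0.0712, v₂ = 5.9348

heading to target = atan2(1.5−-4, 5−-2) = 0.6660
Δθ = wrap(0.6660 − 0.5236) = 0.1424; ω₁ = Δθ/dt₁ = 0.0712
distance = √((5−-2)² + (1.5−-4)²) = 8.9022; v₂ = distance/dt₂ = 5.9348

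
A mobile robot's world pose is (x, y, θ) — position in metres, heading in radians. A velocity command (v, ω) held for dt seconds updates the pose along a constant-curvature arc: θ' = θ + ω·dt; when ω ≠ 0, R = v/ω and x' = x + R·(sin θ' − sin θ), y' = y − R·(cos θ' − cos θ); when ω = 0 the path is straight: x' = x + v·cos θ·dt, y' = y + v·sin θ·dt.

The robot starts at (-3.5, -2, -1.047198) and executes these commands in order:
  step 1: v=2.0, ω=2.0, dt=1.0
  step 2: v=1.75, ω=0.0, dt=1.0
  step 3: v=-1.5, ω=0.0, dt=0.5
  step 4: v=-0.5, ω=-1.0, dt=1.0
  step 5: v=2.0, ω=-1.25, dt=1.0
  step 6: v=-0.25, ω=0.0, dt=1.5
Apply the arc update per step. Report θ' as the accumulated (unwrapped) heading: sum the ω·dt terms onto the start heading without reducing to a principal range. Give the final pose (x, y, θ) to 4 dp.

step 1: θ'=0.9528 (R=1.0000) → pose (-1.8189, -2.0794, 0.9528)
step 2: θ'=0.9528 (straight) → pose (-0.8050, -0.6531, 0.9528)
step 3: θ'=0.9528 (straight) → pose (-1.2395, -1.2644, 0.9528)
step 4: θ'=-0.0472 (R=0.5000) → pose (-1.6706, -1.4741, -0.0472)
step 5: θ'=-1.2972 (R=-1.6000) → pose (-0.2056, -2.6400, -1.2972)
step 6: θ'=-1.2972 (straight) → pose (-0.3070, -2.2790, -1.2972)

(-0.3070, -2.2790, -1.2972)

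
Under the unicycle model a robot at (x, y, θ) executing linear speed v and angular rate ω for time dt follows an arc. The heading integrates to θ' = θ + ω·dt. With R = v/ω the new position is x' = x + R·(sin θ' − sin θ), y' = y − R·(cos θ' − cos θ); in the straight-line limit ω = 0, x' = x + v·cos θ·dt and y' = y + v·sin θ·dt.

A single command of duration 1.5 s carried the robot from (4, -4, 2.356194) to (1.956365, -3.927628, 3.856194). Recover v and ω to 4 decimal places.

v = 1.5000, ω = 1.0000

Δθ = 3.856194 − 2.356194 = 1.500000
ω = Δθ/dt = 1.500000/1.5 = 1.0000
R = Δx/(sin θ' − sin θ) = 1.5000
v = R·ω = 1.5000·1.0000 = 1.5000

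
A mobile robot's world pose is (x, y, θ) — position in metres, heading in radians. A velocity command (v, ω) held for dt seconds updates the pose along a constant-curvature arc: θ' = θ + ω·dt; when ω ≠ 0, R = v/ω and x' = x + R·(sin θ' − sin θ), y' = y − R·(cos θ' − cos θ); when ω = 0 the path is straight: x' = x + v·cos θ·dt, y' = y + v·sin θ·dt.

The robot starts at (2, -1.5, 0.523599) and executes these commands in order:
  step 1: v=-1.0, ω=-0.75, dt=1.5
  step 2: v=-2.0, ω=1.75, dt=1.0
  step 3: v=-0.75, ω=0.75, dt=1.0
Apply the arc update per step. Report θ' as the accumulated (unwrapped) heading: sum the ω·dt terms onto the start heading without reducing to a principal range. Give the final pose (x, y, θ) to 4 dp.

(-1.1448, -2.6505, 1.8986)

step 1: θ'=-0.6014 (R=1.3333) → pose (0.5789, -1.4447, -0.6014)
step 2: θ'=1.1486 (R=-1.1429) → pose (-1.1102, -1.9187, 1.1486)
step 3: θ'=1.8986 (R=-1.0000) → pose (-1.1448, -2.6505, 1.8986)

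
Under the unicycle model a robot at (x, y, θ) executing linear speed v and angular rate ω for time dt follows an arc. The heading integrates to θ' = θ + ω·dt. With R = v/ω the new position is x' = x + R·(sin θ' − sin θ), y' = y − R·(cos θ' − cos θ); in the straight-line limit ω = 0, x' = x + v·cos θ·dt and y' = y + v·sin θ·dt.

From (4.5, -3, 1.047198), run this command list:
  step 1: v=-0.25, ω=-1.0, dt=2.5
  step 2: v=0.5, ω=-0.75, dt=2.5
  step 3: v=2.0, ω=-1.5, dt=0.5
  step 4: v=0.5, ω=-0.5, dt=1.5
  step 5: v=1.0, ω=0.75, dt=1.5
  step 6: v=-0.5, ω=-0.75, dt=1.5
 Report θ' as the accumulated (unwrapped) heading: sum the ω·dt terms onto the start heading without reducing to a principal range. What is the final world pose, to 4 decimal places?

step 1: θ'=-1.4528 (R=0.2500) → pose (4.0352, -2.9044, -1.4528)
step 2: θ'=-3.3278 (R=-0.6667) → pose (3.2498, -3.6381, -3.3278)
step 3: θ'=-4.0778 (R=-1.3333) → pose (2.4229, -3.1182, -4.0778)
step 4: θ'=-4.8278 (R=-1.0000) → pose (2.2348, -2.4102, -4.8278)
step 5: θ'=-3.7028 (R=1.3333) → pose (1.6200, -1.1279, -3.7028)
step 6: θ'=-4.8278 (R=0.6667) → pose (1.9274, -1.7690, -4.8278)

(1.9274, -1.7690, -4.8278)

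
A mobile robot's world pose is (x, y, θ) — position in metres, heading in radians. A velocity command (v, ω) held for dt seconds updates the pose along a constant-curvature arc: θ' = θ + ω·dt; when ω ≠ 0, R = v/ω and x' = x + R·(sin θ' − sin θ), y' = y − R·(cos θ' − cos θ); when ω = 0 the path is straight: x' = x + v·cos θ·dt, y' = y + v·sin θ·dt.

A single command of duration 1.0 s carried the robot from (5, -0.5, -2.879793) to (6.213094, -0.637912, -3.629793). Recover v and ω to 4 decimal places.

Δθ = -3.629793 − -2.879793 = -0.750000
ω = Δθ/dt = -0.750000/1.0 = -0.7500
R = Δx/(sin θ' − sin θ) = 1.6667
v = R·ω = 1.6667·-0.7500 = -1.2500

v = -1.2500, ω = -0.7500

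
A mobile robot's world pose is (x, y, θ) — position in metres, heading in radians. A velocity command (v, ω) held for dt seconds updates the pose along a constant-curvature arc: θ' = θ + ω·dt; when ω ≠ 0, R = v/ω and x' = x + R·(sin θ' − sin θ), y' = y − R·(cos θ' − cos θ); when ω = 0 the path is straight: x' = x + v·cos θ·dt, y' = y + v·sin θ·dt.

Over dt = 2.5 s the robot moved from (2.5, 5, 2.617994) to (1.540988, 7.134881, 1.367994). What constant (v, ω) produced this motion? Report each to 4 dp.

Δθ = 1.367994 − 2.617994 = -1.250000
ω = Δθ/dt = -1.250000/2.5 = -0.5000
R = −Δy/(cos θ' − cos θ) = -2.0000
v = R·ω = -2.0000·-0.5000 = 1.0000

v = 1.0000, ω = -0.5000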